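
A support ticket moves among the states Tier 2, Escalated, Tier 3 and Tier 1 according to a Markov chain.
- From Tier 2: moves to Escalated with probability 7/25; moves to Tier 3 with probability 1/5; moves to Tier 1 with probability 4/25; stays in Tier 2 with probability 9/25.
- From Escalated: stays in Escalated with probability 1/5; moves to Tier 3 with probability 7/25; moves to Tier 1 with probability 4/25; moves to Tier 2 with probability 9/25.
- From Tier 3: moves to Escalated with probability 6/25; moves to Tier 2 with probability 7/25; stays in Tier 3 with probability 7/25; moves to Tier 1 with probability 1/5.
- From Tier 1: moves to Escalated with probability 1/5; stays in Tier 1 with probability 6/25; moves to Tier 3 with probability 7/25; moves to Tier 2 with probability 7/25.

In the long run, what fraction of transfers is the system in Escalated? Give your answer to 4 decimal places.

Let the stationary distribution be π with π = πP and π_1 + π_2 + π_3 + π_4 = 1.
π_1 = 0.36·π_1 + 0.36·π_2 + 0.28·π_3 + 0.28·π_4
π_2 = 0.28·π_1 + 0.2·π_2 + 0.24·π_3 + 0.2·π_4
π_3 = 0.2·π_1 + 0.28·π_2 + 0.28·π_3 + 0.28·π_4
Solving with the normalization constraint gives π = (0.3249, 0.2362, 0.2540, 0.1850).
So the stationary probability of Escalated is 0.2362.

0.2362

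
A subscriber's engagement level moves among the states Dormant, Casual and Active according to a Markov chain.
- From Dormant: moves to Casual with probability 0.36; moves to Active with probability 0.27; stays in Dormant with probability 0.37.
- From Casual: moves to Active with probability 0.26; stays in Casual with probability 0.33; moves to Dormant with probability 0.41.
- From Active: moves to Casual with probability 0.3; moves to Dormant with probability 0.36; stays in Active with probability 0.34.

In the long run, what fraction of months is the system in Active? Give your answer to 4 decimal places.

Let the stationary distribution be π with π = πP and π_1 + π_2 + π_3 = 1.
π_1 = 0.37·π_1 + 0.41·π_2 + 0.36·π_3
π_2 = 0.36·π_1 + 0.33·π_2 + 0.3·π_3
Solving with the normalization constraint gives π = (0.3804, 0.3328, 0.2867).
So the stationary probability of Active is 0.2867.

0.2867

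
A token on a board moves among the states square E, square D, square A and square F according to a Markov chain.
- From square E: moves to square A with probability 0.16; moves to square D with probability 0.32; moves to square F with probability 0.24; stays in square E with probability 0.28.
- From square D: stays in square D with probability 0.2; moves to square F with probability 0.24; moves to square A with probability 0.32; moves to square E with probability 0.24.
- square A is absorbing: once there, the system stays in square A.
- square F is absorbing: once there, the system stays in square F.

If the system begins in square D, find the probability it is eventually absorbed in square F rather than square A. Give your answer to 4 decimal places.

0.4615

Let h(s) be the probability of absorption at square F starting from transient state s. Then h(square F) = 1 and h(square A) = 0. By first-step analysis:
h(square E) = 0.28·h(square E) + 0.32·h(square D) + 0.16·0 + 0.24·1
h(square D) = 0.24·h(square E) + 0.2·h(square D) + 0.32·0 + 0.24·1
Solving: h(square E) = 0.5385, h(square D) = 0.4615.
Starting from square D, the probability is 0.4615.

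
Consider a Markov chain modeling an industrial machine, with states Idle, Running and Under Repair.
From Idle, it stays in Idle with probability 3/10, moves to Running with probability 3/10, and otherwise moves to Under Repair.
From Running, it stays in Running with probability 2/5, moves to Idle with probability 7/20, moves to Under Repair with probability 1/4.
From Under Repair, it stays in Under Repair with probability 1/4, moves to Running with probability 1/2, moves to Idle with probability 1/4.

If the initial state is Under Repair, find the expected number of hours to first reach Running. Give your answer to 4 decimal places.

Let t(s) be the expected number of hours to first reach Running from state s, with t(Running) = 0. Conditioning on the first hour:
t(Idle) = 1 + 0.3·t(Idle) + 0.4·t(Under Repair)
t(Under Repair) = 1 + 0.25·t(Idle) + 0.25·t(Under Repair)
Solving: t(Idle) = 2.7059, t(Under Repair) = 2.2353.
Expected hours from Under Repair to Running: 2.2353.

2.2353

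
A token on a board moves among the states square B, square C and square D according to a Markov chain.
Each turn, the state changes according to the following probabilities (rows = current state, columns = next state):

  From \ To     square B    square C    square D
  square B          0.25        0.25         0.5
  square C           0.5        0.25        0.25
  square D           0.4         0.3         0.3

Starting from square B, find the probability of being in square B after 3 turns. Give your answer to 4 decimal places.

Propagate the distribution vector 3 turns from square B.
After 0 turns: (1.0000, 0.0000, 0.0000)
After 1 turn: (0.2500, 0.2500, 0.5000)
After 2 turns: (0.3875, 0.2750, 0.3375)
After 3 turns: (0.3694, 0.2669, 0.3638)
P(in square B after 3 turns) = 0.3694

0.3694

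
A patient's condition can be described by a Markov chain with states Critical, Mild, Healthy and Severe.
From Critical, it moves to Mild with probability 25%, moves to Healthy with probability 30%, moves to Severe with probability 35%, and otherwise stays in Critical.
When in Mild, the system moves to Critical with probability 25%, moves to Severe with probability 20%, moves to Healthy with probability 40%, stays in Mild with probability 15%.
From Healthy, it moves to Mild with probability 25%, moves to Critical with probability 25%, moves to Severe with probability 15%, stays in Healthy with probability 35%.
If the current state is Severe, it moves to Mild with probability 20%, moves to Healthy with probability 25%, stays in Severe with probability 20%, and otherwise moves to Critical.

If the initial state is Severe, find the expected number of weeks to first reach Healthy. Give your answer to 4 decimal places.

3.4055

Let t(s) be the expected number of weeks to first reach Healthy from state s, with t(Healthy) = 0. Conditioning on the first week:
t(Critical) = 1 + 0.1·t(Critical) + 0.25·t(Mild) + 0.35·t(Severe)
t(Mild) = 1 + 0.25·t(Critical) + 0.15·t(Mild) + 0.2·t(Severe)
t(Severe) = 1 + 0.35·t(Critical) + 0.2·t(Mild) + 0.2·t(Severe)
Solving: t(Critical) = 3.2504, t(Mild) = 2.9338, t(Severe) = 3.4055.
Expected weeks from Severe to Healthy: 3.4055.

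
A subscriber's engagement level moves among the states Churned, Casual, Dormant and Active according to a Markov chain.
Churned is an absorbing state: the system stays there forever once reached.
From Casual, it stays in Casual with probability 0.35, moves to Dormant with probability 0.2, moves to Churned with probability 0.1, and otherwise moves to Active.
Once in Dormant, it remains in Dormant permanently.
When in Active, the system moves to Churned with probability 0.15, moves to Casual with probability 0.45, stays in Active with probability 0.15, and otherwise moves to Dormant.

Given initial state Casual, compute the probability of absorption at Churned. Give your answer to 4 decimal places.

0.3481

Let h(s) be the probability of absorption at Churned starting from transient state s. Then h(Churned) = 1 and h(Dormant) = 0. By first-step analysis:
h(Casual) = 0.1·1 + 0.35·h(Casual) + 0.2·0 + 0.35·h(Active)
h(Active) = 0.15·1 + 0.45·h(Casual) + 0.25·0 + 0.15·h(Active)
Solving: h(Casual) = 0.3481, h(Active) = 0.3608.
Starting from Casual, the probability is 0.3481.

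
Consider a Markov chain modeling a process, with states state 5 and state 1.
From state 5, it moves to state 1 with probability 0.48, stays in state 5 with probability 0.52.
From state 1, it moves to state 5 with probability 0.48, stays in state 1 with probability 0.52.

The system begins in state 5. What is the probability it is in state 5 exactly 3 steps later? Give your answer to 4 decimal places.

Propagate the distribution vector 3 steps from state 5.
After 0 steps: (1.0000, 0.0000)
After 1 step: (0.5200, 0.4800)
After 2 steps: (0.5008, 0.4992)
After 3 steps: (0.5000, 0.5000)
P(in state 5 after 3 steps) = 0.5000

0.5000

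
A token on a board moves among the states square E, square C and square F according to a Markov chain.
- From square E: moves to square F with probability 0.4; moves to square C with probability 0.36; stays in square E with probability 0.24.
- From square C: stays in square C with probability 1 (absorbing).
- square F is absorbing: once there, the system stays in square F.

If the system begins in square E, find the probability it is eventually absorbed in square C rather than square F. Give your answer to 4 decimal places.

0.4737

Let h(s) be the probability of absorption at square C starting from transient state s. Then h(square C) = 1 and h(square F) = 0. By first-step analysis:
h(square E) = 0.24·h(square E) + 0.36·1 + 0.4·0
Solving: h(square E) = 0.4737.
Starting from square E, the probability is 0.4737.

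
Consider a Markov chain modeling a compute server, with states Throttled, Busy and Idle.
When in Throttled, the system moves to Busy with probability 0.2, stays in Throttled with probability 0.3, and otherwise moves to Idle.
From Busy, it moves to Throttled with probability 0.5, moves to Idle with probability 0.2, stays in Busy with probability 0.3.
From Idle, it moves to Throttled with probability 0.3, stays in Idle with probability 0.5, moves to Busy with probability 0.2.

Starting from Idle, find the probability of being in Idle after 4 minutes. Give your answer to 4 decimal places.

0.4334

Propagate the distribution vector 4 minutes from Idle.
After 0 minutes: (0.0000, 0.0000, 1.0000)
After 1 minute: (0.3000, 0.2000, 0.5000)
After 2 minutes: (0.3400, 0.2200, 0.4400)
After 3 minutes: (0.3440, 0.2220, 0.4340)
After 4 minutes: (0.3444, 0.2222, 0.4334)
P(in Idle after 4 minutes) = 0.4334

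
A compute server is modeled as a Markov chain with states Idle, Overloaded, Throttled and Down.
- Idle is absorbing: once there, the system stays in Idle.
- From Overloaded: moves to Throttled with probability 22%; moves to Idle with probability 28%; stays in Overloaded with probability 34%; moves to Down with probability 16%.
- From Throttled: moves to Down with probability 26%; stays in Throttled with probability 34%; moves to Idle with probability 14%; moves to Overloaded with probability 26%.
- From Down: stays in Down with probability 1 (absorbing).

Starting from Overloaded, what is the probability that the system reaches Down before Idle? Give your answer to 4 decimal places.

Let h(s) be the probability of absorption at Down starting from transient state s. Then h(Down) = 1 and h(Idle) = 0. By first-step analysis:
h(Overloaded) = 0.28·0 + 0.34·h(Overloaded) + 0.22·h(Throttled) + 0.16·1
h(Throttled) = 0.14·0 + 0.26·h(Overloaded) + 0.34·h(Throttled) + 0.26·1
Solving: h(Overloaded) = 0.4302, h(Throttled) = 0.5634.
Starting from Overloaded, the probability is 0.4302.

0.4302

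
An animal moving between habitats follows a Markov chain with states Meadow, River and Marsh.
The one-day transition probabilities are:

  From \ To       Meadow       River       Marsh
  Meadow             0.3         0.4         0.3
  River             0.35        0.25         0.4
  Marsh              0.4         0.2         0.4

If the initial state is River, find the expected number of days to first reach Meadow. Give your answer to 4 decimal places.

2.7027

Let t(s) be the expected number of days to first reach Meadow from state s, with t(Meadow) = 0. Conditioning on the first day:
t(River) = 1 + 0.25·t(River) + 0.4·t(Marsh)
t(Marsh) = 1 + 0.2·t(River) + 0.4·t(Marsh)
Solving: t(River) = 2.7027, t(Marsh) = 2.5676.
Expected days from River to Meadow: 2.7027.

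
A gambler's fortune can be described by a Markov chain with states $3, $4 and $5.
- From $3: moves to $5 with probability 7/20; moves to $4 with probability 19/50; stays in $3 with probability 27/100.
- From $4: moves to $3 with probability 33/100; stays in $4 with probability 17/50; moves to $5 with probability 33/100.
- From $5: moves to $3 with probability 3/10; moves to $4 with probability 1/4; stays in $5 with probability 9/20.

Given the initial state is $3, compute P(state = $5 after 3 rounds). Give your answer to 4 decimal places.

0.3814

Propagate the distribution vector 3 rounds from $3.
After 0 rounds: (1.0000, 0.0000, 0.0000)
After 1 round: (0.2700, 0.3800, 0.3500)
After 2 rounds: (0.3033, 0.3193, 0.3774)
After 3 rounds: (0.3005, 0.3182, 0.3814)
P(in $5 after 3 rounds) = 0.3814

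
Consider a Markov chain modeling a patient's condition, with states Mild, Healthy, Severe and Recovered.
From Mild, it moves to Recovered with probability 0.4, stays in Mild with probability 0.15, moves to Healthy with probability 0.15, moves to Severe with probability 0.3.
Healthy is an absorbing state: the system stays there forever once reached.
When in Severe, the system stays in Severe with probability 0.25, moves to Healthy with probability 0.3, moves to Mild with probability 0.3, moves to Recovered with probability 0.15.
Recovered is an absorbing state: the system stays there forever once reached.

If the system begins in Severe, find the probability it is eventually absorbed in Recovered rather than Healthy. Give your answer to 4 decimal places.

Let h(s) be the probability of absorption at Recovered starting from transient state s. Then h(Recovered) = 1 and h(Healthy) = 0. By first-step analysis:
h(Mild) = 0.15·h(Mild) + 0.15·0 + 0.3·h(Severe) + 0.4·1
h(Severe) = 0.3·h(Mild) + 0.3·0 + 0.25·h(Severe) + 0.15·1
Solving: h(Mild) = 0.6301, h(Severe) = 0.4521.
Starting from Severe, the probability is 0.4521.

0.4521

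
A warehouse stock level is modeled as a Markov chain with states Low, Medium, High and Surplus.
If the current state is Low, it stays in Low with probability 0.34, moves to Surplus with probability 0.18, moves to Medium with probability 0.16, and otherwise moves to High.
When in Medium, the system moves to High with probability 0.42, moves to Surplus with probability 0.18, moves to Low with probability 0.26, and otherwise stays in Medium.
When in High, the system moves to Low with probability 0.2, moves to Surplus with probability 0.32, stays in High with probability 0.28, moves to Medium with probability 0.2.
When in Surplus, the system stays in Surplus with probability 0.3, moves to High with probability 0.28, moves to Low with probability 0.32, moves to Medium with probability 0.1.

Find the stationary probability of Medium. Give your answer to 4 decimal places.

0.1542

Let the stationary distribution be π with π = πP and π_1 + π_2 + π_3 + π_4 = 1.
π_1 = 0.34·π_1 + 0.26·π_2 + 0.2·π_3 + 0.32·π_4
π_2 = 0.16·π_1 + 0.14·π_2 + 0.2·π_3 + 0.1·π_4
π_3 = 0.32·π_1 + 0.42·π_2 + 0.28·π_3 + 0.28·π_4
Solving with the normalization constraint gives π = (0.2788, 0.1542, 0.3127, 0.2543).
So the stationary probability of Medium is 0.1542.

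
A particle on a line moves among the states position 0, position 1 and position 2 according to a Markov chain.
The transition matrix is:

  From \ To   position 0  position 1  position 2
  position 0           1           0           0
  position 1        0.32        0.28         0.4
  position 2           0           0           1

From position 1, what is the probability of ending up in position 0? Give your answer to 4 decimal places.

Let h(s) be the probability of absorption at position 0 starting from transient state s. Then h(position 0) = 1 and h(position 2) = 0. By first-step analysis:
h(position 1) = 0.32·1 + 0.28·h(position 1) + 0.4·0
Solving: h(position 1) = 0.4444.
Starting from position 1, the probability is 0.4444.

0.4444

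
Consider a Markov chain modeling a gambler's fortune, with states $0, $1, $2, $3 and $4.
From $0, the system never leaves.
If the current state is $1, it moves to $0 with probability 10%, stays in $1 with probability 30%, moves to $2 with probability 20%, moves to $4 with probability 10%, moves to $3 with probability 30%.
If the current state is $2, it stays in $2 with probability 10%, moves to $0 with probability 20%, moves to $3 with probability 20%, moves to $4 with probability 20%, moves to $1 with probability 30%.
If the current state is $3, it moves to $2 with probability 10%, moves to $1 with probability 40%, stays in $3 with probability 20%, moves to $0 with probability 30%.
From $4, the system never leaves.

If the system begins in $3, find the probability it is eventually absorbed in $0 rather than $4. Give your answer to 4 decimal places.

Let h(s) be the probability of absorption at $0 starting from transient state s. Then h($0) = 1 and h($4) = 0. By first-step analysis:
h($1) = 0.1·1 + 0.3·h($1) + 0.2·h($2) + 0.3·h($3) + 0.1·0
h($2) = 0.2·1 + 0.3·h($1) + 0.1·h($2) + 0.2·h($3) + 0.2·0
h($3) = 0.3·1 + 0.4·h($1) + 0.1·h($2) + 0.2·h($3)
Solving: h($1) = 0.6505, h($2) = 0.6117, h($3) = 0.7767.
Starting from $3, the probability is 0.7767.

0.7767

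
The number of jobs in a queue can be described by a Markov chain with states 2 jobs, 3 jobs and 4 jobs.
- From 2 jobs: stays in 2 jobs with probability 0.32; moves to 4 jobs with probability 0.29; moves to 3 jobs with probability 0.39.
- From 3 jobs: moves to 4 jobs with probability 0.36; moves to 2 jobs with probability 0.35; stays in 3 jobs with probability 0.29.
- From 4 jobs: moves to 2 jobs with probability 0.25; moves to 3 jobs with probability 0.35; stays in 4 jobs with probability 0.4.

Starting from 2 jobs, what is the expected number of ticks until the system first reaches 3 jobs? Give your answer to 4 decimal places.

2.6528

Let t(s) be the expected number of ticks to first reach 3 jobs from state s, with t(3 jobs) = 0. Conditioning on the first tick:
t(2 jobs) = 1 + 0.32·t(2 jobs) + 0.29·t(4 jobs)
t(4 jobs) = 1 + 0.25·t(2 jobs) + 0.4·t(4 jobs)
Solving: t(2 jobs) = 2.6528, t(4 jobs) = 2.7720.
Expected ticks from 2 jobs to 3 jobs: 2.6528.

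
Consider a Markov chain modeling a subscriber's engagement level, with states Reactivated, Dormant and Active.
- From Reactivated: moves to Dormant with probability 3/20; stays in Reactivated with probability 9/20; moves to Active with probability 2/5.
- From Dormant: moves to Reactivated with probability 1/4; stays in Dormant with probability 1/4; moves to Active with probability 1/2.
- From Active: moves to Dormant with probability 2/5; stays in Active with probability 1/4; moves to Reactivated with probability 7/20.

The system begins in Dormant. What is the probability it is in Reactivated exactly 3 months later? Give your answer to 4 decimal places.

0.3550

Propagate the distribution vector 3 months from Dormant.
After 0 months: (0.0000, 1.0000, 0.0000)
After 1 month: (0.2500, 0.2500, 0.5000)
After 2 months: (0.3500, 0.3000, 0.3500)
After 3 months: (0.3550, 0.2675, 0.3775)
P(in Reactivated after 3 months) = 0.3550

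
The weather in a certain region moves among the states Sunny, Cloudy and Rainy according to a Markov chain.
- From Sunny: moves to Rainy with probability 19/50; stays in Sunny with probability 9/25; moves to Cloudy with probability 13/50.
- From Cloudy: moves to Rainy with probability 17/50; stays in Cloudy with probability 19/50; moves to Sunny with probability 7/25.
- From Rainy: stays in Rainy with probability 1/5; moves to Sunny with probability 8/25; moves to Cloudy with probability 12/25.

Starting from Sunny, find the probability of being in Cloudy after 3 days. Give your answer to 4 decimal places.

0.3712

Propagate the distribution vector 3 days from Sunny.
After 0 days: (1.0000, 0.0000, 0.0000)
After 1 day: (0.3600, 0.2600, 0.3800)
After 2 days: (0.3240, 0.3748, 0.3012)
After 3 days: (0.3180, 0.3712, 0.3108)
P(in Cloudy after 3 days) = 0.3712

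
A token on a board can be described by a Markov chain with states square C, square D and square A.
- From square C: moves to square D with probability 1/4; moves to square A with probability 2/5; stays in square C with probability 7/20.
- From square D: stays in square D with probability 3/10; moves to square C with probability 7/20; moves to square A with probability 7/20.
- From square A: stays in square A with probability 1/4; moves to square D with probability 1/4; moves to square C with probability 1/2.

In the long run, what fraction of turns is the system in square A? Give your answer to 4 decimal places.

Let the stationary distribution be π with π = πP and π_1 + π_2 + π_3 = 1.
π_1 = 0.35·π_1 + 0.35·π_2 + 0.5·π_3
π_2 = 0.25·π_1 + 0.3·π_2 + 0.25·π_3
Solving with the normalization constraint gives π = (0.4005, 0.2632, 0.3364).
So the stationary probability of square A is 0.3364.

0.3364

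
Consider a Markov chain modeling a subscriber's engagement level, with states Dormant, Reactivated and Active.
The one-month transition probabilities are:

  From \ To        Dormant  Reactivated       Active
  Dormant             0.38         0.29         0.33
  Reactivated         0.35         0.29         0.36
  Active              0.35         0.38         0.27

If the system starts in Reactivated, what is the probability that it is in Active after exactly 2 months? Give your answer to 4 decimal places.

Sum over the intermediate state after 1 month:
P = P(Reactivated→Dormant)·P(Dormant→Active) + P(Reactivated→Reactivated)·P(Reactivated→Active) + P(Reactivated→Active)·P(Active→Active)
  = 0.35×0.33 + 0.29×0.36 + 0.36×0.27
  = 0.1155 + 0.1044 + 0.0972 = 0.3171

0.3171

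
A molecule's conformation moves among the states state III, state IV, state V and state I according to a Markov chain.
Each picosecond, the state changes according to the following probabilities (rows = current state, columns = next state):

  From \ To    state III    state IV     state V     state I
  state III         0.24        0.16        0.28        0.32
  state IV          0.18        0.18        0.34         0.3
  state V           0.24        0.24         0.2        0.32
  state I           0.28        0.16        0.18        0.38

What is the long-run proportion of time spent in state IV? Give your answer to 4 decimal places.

0.1827

Let the stationary distribution be π with π = πP and π_1 + π_2 + π_3 + π_4 = 1.
π_1 = 0.24·π_1 + 0.18·π_2 + 0.24·π_3 + 0.28·π_4
π_2 = 0.16·π_1 + 0.18·π_2 + 0.24·π_3 + 0.16·π_4
π_3 = 0.28·π_1 + 0.34·π_2 + 0.2·π_3 + 0.18·π_4
Solving with the normalization constraint gives π = (0.2425, 0.1827, 0.2382, 0.3365).
So the stationary probability of state IV is 0.1827.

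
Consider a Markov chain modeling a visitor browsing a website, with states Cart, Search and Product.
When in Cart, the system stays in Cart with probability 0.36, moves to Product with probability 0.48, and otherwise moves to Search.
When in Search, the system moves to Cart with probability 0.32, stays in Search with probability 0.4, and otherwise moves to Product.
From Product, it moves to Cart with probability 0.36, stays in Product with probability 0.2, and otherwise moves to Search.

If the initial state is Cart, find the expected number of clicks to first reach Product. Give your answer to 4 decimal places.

Let t(s) be the expected number of clicks to first reach Product from state s, with t(Product) = 0. Conditioning on the first click:
t(Cart) = 1 + 0.36·t(Cart) + 0.16·t(Search)
t(Search) = 1 + 0.32·t(Cart) + 0.4·t(Search)
Solving: t(Cart) = 2.2837, t(Search) = 2.8846.
Expected clicks from Cart to Product: 2.2837.

2.2837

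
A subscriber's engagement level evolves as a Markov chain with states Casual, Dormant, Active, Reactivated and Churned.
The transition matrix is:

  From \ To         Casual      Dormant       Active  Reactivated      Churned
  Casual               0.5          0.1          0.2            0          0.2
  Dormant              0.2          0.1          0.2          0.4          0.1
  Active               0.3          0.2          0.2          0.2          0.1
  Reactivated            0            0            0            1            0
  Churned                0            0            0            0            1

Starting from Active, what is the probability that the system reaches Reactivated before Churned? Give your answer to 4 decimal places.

Let h(s) be the probability of absorption at Reactivated starting from transient state s. Then h(Reactivated) = 1 and h(Churned) = 0. By first-step analysis:
h(Casual) = 0.5·h(Casual) + 0.1·h(Dormant) + 0.2·h(Active) + 0.2·0
h(Dormant) = 0.2·h(Casual) + 0.1·h(Dormant) + 0.2·h(Active) + 0.4·1 + 0.1·0
h(Active) = 0.3·h(Casual) + 0.2·h(Dormant) + 0.2·h(Active) + 0.2·1 + 0.1·0
Solving: h(Casual) = 0.3438, h(Dormant) = 0.6406, h(Active) = 0.5391.
Starting from Active, the probability is 0.5391.

0.5391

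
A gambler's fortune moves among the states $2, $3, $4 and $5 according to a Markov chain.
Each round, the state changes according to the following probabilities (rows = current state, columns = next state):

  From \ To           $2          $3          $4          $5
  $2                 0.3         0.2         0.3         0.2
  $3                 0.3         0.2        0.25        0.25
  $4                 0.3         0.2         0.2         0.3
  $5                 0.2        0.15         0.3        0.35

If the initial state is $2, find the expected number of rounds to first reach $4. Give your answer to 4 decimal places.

Let t(s) be the expected number of rounds to first reach $4 from state s, with t($4) = 0. Conditioning on the first round:
t($2) = 1 + 0.3·t($2) + 0.2·t($3) + 0.2·t($5)
t($3) = 1 + 0.3·t($2) + 0.2·t($3) + 0.25·t($5)
t($5) = 1 + 0.2·t($2) + 0.15·t($3) + 0.35·t($5)
Solving: t($2) = 3.4410, t($3) = 3.6125, t($5) = 3.4309.
Expected rounds from $2 to $4: 3.4410.

3.4410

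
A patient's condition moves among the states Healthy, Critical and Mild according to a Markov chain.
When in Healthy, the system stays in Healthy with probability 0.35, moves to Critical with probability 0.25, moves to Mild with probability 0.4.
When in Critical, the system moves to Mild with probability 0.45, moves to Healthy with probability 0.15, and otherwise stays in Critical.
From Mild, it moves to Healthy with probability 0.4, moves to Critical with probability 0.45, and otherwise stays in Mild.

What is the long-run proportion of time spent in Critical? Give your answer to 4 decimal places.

Let the stationary distribution be π with π = πP and π_1 + π_2 + π_3 = 1.
π_1 = 0.35·π_1 + 0.15·π_2 + 0.4·π_3
π_2 = 0.25·π_1 + 0.4·π_2 + 0.45·π_3
Solving with the normalization constraint gives π = (0.2922, 0.3729, 0.3349).
So the stationary probability of Critical is 0.3729.

0.3729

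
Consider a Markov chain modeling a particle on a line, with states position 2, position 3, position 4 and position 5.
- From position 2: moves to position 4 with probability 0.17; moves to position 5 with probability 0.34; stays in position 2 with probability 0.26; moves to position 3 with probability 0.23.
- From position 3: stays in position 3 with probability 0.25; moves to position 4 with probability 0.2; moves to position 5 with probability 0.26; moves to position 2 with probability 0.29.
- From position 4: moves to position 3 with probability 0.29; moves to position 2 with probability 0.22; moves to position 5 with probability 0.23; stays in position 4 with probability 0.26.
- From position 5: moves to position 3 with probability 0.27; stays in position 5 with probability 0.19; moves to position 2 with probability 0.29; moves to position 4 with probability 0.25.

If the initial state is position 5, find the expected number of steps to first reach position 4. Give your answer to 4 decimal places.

Let t(s) be the expected number of steps to first reach position 4 from state s, with t(position 4) = 0. Conditioning on the first step:
t(position 2) = 1 + 0.26·t(position 2) + 0.23·t(position 3) + 0.34·t(position 5)
t(position 3) = 1 + 0.29·t(position 2) + 0.25·t(position 3) + 0.26·t(position 5)
t(position 5) = 1 + 0.29·t(position 2) + 0.27·t(position 3) + 0.19·t(position 5)
Solving: t(position 2) = 5.0084, t(position 3) = 4.8839, t(position 5) = 4.6557.
Expected steps from position 5 to position 4: 4.6557.

4.6557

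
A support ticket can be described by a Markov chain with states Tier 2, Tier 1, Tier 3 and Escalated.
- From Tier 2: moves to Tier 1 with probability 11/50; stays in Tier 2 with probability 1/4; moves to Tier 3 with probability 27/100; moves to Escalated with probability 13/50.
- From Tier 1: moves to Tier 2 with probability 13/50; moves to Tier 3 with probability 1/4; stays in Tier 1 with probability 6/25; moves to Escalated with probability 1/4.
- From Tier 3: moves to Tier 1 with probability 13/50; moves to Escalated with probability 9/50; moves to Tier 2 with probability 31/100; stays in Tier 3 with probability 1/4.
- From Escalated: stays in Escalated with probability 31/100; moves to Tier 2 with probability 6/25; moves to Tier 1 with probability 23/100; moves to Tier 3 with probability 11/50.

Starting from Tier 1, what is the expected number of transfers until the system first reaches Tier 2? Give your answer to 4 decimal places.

Let t(s) be the expected number of transfers to first reach Tier 2 from state s, with t(Tier 2) = 0. Conditioning on the first transfer:
t(Tier 1) = 1 + 0.24·t(Tier 1) + 0.25·t(Tier 3) + 0.25·t(Escalated)
t(Tier 3) = 1 + 0.26·t(Tier 1) + 0.25·t(Tier 3) + 0.18·t(Escalated)
t(Escalated) = 1 + 0.23·t(Tier 1) + 0.22·t(Tier 3) + 0.31·t(Escalated)
Solving: t(Tier 1) = 3.7429, t(Tier 3) = 3.5498, t(Escalated) = 3.8287.
Expected transfers from Tier 1 to Tier 2: 3.7429.

3.7429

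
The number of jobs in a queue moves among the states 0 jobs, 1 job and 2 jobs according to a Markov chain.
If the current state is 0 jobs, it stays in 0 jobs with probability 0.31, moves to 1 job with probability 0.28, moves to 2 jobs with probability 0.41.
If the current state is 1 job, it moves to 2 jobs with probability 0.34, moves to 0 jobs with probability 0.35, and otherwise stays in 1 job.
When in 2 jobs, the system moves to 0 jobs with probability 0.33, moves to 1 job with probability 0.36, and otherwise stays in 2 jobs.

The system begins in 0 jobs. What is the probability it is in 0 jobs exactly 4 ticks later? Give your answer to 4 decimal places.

0.3298

Propagate the distribution vector 4 ticks from 0 jobs.
After 0 ticks: (1.0000, 0.0000, 0.0000)
After 1 tick: (0.3100, 0.2800, 0.4100)
After 2 ticks: (0.3294, 0.3212, 0.3494)
After 3 ticks: (0.3298, 0.3176, 0.3526)
After 4 ticks: (0.3298, 0.3177, 0.3525)
P(in 0 jobs after 4 ticks) = 0.3298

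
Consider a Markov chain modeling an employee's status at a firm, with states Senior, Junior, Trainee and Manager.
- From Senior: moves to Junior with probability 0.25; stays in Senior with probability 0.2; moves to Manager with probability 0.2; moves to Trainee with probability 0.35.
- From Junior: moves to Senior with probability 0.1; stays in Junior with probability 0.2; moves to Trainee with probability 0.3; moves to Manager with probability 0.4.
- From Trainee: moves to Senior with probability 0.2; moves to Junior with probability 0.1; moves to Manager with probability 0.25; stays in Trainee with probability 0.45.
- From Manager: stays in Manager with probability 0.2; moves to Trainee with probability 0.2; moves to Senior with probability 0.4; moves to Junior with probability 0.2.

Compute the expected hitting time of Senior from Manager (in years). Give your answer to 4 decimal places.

Let t(s) be the expected number of years to first reach Senior from state s, with t(Senior) = 0. Conditioning on the first year:
t(Junior) = 1 + 0.2·t(Junior) + 0.3·t(Trainee) + 0.4·t(Manager)
t(Trainee) = 1 + 0.1·t(Junior) + 0.45·t(Trainee) + 0.25·t(Manager)
t(Manager) = 1 + 0.2·t(Junior) + 0.2·t(Trainee) + 0.2·t(Manager)
Solving: t(Junior) = 4.5475, t(Trainee) = 4.2081, t(Manager) = 3.4389.
Expected years from Manager to Senior: 3.4389.

3.4389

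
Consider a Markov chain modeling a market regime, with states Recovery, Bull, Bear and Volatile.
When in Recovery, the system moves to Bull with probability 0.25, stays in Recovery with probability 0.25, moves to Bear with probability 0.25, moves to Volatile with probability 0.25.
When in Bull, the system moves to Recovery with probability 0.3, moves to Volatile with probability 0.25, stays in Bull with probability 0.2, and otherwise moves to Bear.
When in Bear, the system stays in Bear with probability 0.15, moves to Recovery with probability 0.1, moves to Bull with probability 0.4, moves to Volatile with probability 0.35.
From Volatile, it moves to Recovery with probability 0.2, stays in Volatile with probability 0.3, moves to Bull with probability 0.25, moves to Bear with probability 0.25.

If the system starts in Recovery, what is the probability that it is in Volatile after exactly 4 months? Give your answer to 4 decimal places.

Propagate the distribution vector 4 months from Recovery.
After 0 months: (1.0000, 0.0000, 0.0000, 0.0000)
After 1 month: (0.2500, 0.2500, 0.2500, 0.2500)
After 2 months: (0.2125, 0.2750, 0.2250, 0.2875)
After 3 months: (0.2156, 0.2700, 0.2275, 0.2869)
After 4 months: (0.2150, 0.2706, 0.2273, 0.2871)
P(in Volatile after 4 months) = 0.2871

0.2871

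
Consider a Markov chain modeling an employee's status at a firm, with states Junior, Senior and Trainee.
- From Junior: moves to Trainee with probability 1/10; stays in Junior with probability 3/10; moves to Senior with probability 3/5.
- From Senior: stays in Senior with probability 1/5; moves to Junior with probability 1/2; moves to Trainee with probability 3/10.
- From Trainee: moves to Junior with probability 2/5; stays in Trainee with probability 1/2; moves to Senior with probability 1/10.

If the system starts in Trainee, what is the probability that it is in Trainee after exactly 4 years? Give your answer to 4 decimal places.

Propagate the distribution vector 4 years from Trainee.
After 0 years: (0.0000, 0.0000, 1.0000)
After 1 year: (0.4000, 0.1000, 0.5000)
After 2 years: (0.3700, 0.3100, 0.3200)
After 3 years: (0.3940, 0.3160, 0.2900)
After 4 years: (0.3922, 0.3286, 0.2792)
P(in Trainee after 4 years) = 0.2792

0.2792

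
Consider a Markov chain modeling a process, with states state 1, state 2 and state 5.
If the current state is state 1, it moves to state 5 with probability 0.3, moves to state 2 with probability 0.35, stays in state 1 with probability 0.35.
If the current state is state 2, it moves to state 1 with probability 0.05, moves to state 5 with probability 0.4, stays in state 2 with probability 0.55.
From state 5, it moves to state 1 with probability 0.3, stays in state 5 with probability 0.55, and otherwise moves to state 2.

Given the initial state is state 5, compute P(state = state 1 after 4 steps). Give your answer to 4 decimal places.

0.2339

Propagate the distribution vector 4 steps from state 5.
After 0 steps: (0.0000, 0.0000, 1.0000)
After 1 step: (0.3000, 0.1500, 0.5500)
After 2 steps: (0.2775, 0.2700, 0.4525)
After 3 steps: (0.2464, 0.3135, 0.4401)
After 4 steps: (0.2339, 0.3247, 0.4414)
P(in state 1 after 4 steps) = 0.2339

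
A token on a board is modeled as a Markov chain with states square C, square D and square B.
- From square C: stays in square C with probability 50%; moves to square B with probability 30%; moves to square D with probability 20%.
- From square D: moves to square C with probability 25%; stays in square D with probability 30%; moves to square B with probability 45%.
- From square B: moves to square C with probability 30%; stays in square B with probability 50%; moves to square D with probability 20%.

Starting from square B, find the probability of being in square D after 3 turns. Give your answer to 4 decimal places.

0.2220

Propagate the distribution vector 3 turns from square B.
After 0 turns: (0.0000, 0.0000, 1.0000)
After 1 turn: (0.3000, 0.2000, 0.5000)
After 2 turns: (0.3500, 0.2200, 0.4300)
After 3 turns: (0.3590, 0.2220, 0.4190)
P(in square D after 3 turns) = 0.2220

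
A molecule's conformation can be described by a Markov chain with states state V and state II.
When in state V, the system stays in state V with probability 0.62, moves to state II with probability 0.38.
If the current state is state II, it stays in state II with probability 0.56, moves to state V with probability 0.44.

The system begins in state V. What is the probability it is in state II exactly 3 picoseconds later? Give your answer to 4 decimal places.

Propagate the distribution vector 3 picoseconds from state V.
After 0 picoseconds: (1.0000, 0.0000)
After 1 picosecond: (0.6200, 0.3800)
After 2 picoseconds: (0.5516, 0.4484)
After 3 picoseconds: (0.5393, 0.4607)
P(in state II after 3 picoseconds) = 0.4607

0.4607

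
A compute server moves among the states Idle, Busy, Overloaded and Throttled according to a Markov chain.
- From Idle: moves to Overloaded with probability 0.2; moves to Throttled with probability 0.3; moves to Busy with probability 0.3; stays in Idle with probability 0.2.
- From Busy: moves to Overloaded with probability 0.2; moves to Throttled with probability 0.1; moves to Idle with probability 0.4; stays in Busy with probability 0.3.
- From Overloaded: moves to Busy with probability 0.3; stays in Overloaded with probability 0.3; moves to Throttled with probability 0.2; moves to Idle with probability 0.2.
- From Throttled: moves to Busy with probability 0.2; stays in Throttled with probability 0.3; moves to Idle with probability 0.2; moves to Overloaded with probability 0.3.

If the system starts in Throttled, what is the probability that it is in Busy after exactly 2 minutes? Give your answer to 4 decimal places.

Propagate the distribution vector 2 minutes from Throttled.
After 0 minutes: (0.0000, 0.0000, 0.0000, 1.0000)
After 1 minute: (0.2000, 0.2000, 0.3000, 0.3000)
After 2 minutes: (0.2400, 0.2700, 0.2600, 0.2300)
P(in Busy after 2 minutes) = 0.2700

0.2700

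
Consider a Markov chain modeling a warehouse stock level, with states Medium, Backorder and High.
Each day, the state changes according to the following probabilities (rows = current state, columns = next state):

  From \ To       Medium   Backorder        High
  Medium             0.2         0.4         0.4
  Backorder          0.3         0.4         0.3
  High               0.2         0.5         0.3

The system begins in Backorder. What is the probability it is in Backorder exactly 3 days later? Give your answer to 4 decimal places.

Propagate the distribution vector 3 days from Backorder.
After 0 days: (0.0000, 1.0000, 0.0000)
After 1 day: (0.3000, 0.4000, 0.3000)
After 2 days: (0.2400, 0.4300, 0.3300)
After 3 days: (0.2430, 0.4330, 0.3240)
P(in Backorder after 3 days) = 0.4330

0.4330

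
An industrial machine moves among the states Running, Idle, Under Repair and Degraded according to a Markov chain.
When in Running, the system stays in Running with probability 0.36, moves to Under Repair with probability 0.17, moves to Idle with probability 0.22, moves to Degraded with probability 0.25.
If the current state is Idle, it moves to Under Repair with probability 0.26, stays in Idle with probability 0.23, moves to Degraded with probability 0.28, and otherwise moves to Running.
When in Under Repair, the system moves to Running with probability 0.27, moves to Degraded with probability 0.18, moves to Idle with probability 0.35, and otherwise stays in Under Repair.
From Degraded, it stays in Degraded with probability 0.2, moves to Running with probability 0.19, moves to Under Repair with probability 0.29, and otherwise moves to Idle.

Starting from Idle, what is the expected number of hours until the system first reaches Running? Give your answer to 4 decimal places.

4.3357

Let t(s) be the expected number of hours to first reach Running from state s, with t(Running) = 0. Conditioning on the first hour:
t(Idle) = 1 + 0.23·t(Idle) + 0.26·t(Under Repair) + 0.28·t(Degraded)
t(Under Repair) = 1 + 0.35·t(Idle) + 0.2·t(Under Repair) + 0.18·t(Degraded)
t(Degraded) = 1 + 0.32·t(Idle) + 0.29·t(Under Repair) + 0.2·t(Degraded)
Solving: t(Idle) = 4.3357, t(Under Repair) = 4.1574, t(Degraded) = 4.4914.
Expected hours from Idle to Running: 4.3357.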